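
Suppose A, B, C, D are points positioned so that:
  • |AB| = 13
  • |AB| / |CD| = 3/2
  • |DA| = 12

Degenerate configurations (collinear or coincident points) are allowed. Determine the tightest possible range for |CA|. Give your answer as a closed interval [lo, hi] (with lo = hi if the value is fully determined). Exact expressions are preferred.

|AB| ∈ {13}
|AD| ∈ {12}
|CD| ∈ {26/3}
|BD| ∈ [1, 25]
|AC| ∈ [10/3, 62/3]
|BC| ∈ [0, 101/3]

|CA| ∈ [10/3, 62/3]  (≈ [3.3333, 20.6667])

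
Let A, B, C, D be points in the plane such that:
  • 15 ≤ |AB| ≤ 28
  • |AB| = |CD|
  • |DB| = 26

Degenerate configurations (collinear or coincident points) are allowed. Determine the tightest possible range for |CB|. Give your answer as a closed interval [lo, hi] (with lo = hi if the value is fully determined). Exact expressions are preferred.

|AB| ∈ [15, 28]
|BD| ∈ {26}
|CD| ∈ [15, 28]
|AD| ∈ [0, 54]
|BC| ∈ [0, 54]
|AC| ∈ [0, 82]

|CB| ∈ [0, 54]  (≈ [0.0000, 54.0000])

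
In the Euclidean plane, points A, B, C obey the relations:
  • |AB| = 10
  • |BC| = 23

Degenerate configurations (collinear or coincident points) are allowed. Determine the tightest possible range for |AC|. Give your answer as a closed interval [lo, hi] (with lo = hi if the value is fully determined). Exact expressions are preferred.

|AC| ∈ [13, 33]  (≈ [13.0000, 33.0000])

|AB| ∈ {10}
|BC| ∈ {23}
|AC| ∈ [13, 33]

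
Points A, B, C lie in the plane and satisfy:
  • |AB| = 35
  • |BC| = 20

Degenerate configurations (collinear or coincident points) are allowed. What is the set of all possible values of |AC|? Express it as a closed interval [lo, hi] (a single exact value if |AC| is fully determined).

|AB| ∈ {35}
|BC| ∈ {20}
|AC| ∈ [15, 55]

|AC| ∈ [15, 55]  (≈ [15.0000, 55.0000])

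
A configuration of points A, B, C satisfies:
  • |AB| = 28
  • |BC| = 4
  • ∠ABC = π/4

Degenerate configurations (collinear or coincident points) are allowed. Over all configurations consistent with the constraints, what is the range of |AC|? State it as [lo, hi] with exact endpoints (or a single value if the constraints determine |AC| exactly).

|AB| ∈ {28}
|BC| ∈ {4}
|AC| ∈ {4·√(50 - 7·√(2))}

|AC| = 4·√(50 - 7·√(2))  (≈ 25.3300)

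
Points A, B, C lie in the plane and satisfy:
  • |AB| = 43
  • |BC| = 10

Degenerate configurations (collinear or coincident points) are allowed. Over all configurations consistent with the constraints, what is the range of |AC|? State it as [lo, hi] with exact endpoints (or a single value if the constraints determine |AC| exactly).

|AB| ∈ {43}
|BC| ∈ {10}
|AC| ∈ [33, 53]

|AC| ∈ [33, 53]  (≈ [33.0000, 53.0000])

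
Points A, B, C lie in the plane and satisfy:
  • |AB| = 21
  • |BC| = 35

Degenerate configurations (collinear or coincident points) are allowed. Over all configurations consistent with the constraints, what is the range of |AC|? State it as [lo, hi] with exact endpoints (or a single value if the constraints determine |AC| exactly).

|AC| ∈ [14, 56]  (≈ [14.0000, 56.0000])

|AB| ∈ {21}
|BC| ∈ {35}
|AC| ∈ [14, 56]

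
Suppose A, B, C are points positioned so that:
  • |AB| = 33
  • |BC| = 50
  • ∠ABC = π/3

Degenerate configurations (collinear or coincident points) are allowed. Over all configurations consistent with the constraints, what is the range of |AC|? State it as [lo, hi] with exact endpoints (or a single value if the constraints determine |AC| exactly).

|AB| ∈ {33}
|BC| ∈ {50}
|AC| ∈ {√(1939)}

|AC| = √(1939)  (≈ 44.0341)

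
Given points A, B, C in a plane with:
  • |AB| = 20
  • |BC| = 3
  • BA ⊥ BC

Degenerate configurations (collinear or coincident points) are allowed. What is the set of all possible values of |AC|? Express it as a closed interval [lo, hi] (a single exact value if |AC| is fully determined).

|AB| ∈ {20}
|BC| ∈ {3}
|AC| ∈ {√(409)}

|AC| = √(409)  (≈ 20.2237)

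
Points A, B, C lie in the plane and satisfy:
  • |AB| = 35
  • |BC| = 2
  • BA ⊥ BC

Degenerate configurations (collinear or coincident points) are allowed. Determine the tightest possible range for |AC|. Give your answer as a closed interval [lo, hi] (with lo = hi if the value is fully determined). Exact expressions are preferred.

|AB| ∈ {35}
|BC| ∈ {2}
|AC| ∈ {√(1229)}

|AC| = √(1229)  (≈ 35.0571)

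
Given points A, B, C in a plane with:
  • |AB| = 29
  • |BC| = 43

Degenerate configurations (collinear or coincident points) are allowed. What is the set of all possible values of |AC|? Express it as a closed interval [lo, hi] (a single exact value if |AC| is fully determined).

|AC| ∈ [14, 72]  (≈ [14.0000, 72.0000])

|AB| ∈ {29}
|BC| ∈ {43}
|AC| ∈ [14, 72]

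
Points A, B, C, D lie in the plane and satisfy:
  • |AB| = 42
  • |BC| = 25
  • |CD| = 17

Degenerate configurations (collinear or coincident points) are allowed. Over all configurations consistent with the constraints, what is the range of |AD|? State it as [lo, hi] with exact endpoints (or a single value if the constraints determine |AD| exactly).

|AB| ∈ {42}
|BC| ∈ {25}
|CD| ∈ {17}
|AC| ∈ [17, 67]
|BD| ∈ [8, 42]
|AD| ∈ [0, 84]

|AD| ∈ [0, 84]  (≈ [0.0000, 84.0000])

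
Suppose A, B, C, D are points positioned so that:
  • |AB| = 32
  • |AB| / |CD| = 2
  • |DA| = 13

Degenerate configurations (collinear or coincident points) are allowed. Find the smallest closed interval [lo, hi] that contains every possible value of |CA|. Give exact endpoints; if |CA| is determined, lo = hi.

|CA| ∈ [3, 29]  (≈ [3.0000, 29.0000])

|AB| ∈ {32}
|AD| ∈ {13}
|CD| ∈ {16}
|BD| ∈ [19, 45]
|AC| ∈ [3, 29]
|BC| ∈ [3, 61]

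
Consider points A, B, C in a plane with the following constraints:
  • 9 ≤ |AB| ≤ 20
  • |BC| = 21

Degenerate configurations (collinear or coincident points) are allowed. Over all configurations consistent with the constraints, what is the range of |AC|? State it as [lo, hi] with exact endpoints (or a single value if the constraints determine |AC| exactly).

|AB| ∈ [9, 20]
|BC| ∈ {21}
|AC| ∈ [1, 41]

|AC| ∈ [1, 41]  (≈ [1.0000, 41.0000])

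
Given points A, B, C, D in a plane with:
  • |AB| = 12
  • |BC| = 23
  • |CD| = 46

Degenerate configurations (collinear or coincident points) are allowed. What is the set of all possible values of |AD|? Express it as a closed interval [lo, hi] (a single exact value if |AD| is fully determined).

|AD| ∈ [11, 81]  (≈ [11.0000, 81.0000])

|AB| ∈ {12}
|BC| ∈ {23}
|CD| ∈ {46}
|AC| ∈ [11, 35]
|BD| ∈ [23, 69]
|AD| ∈ [11, 81]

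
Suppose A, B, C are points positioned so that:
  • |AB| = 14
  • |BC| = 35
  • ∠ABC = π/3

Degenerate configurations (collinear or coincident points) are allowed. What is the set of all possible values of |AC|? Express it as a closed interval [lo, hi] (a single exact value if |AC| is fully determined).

|AB| ∈ {14}
|BC| ∈ {35}
|AC| ∈ {7·√(19)}

|AC| = 7·√(19)  (≈ 30.5123)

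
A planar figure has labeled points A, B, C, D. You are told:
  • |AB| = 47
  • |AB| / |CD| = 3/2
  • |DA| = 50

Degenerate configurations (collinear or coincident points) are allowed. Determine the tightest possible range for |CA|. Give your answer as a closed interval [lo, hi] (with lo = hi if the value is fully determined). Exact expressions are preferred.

|CA| ∈ [56/3, 244/3]  (≈ [18.6667, 81.3333])

|AB| ∈ {47}
|AD| ∈ {50}
|CD| ∈ {94/3}
|BD| ∈ [3, 97]
|AC| ∈ [56/3, 244/3]
|BC| ∈ [0, 385/3]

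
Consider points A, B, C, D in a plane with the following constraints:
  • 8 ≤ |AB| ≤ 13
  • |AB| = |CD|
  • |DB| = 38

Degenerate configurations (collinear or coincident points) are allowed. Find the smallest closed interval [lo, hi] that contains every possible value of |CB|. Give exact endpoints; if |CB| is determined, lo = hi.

|CB| ∈ [25, 51]  (≈ [25.0000, 51.0000])

|AB| ∈ [8, 13]
|BD| ∈ {38}
|CD| ∈ [8, 13]
|AD| ∈ [25, 51]
|BC| ∈ [25, 51]
|AC| ∈ [12, 64]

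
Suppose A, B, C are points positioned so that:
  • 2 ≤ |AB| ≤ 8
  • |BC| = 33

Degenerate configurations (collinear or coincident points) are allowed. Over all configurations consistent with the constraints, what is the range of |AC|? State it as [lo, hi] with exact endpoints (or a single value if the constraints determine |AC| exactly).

|AB| ∈ [2, 8]
|BC| ∈ {33}
|AC| ∈ [25, 41]

|AC| ∈ [25, 41]  (≈ [25.0000, 41.0000])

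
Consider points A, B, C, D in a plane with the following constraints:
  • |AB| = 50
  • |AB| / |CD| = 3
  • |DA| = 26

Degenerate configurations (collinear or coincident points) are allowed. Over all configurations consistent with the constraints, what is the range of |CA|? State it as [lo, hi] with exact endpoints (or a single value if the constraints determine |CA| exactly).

|CA| ∈ [28/3, 128/3]  (≈ [9.3333, 42.6667])

|AB| ∈ {50}
|AD| ∈ {26}
|CD| ∈ {50/3}
|BD| ∈ [24, 76]
|AC| ∈ [28/3, 128/3]
|BC| ∈ [22/3, 278/3]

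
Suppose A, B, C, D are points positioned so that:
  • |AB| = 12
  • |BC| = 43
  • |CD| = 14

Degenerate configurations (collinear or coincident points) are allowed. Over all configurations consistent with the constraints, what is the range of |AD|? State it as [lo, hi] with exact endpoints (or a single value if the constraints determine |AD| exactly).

|AB| ∈ {12}
|BC| ∈ {43}
|CD| ∈ {14}
|AC| ∈ [31, 55]
|BD| ∈ [29, 57]
|AD| ∈ [17, 69]

|AD| ∈ [17, 69]  (≈ [17.0000, 69.0000])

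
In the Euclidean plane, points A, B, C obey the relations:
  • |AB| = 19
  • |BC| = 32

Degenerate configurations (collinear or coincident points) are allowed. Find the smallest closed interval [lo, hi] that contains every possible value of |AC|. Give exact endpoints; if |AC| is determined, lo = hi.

|AB| ∈ {19}
|BC| ∈ {32}
|AC| ∈ [13, 51]

|AC| ∈ [13, 51]  (≈ [13.0000, 51.0000])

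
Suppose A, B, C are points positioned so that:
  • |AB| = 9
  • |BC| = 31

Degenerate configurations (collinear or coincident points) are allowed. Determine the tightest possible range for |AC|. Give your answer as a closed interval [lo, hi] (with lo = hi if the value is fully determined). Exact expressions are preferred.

|AC| ∈ [22, 40]  (≈ [22.0000, 40.0000])

|AB| ∈ {9}
|BC| ∈ {31}
|AC| ∈ [22, 40]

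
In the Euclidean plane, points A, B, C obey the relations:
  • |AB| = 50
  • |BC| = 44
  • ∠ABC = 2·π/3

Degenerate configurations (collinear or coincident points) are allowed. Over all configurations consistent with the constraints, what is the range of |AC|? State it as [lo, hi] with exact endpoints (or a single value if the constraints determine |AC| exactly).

|AB| ∈ {50}
|BC| ∈ {44}
|AC| ∈ {2·√(1659)}

|AC| = 2·√(1659)  (≈ 81.4616)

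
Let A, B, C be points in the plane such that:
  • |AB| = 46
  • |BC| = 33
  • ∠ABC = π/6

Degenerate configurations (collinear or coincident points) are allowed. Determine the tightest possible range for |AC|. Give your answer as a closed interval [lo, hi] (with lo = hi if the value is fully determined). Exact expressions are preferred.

|AC| = √(3205 - 1518·√(3))  (≈ 23.9947)

|AB| ∈ {46}
|BC| ∈ {33}
|AC| ∈ {√(3205 - 1518·√(3))}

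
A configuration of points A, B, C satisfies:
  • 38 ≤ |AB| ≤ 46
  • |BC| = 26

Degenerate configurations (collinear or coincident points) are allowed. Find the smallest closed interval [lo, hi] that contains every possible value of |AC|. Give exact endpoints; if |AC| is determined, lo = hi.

|AB| ∈ [38, 46]
|BC| ∈ {26}
|AC| ∈ [12, 72]

|AC| ∈ [12, 72]  (≈ [12.0000, 72.0000])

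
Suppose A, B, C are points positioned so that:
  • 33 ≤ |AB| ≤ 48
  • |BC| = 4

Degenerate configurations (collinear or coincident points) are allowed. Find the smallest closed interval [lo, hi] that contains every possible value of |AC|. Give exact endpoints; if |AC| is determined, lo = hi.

|AC| ∈ [29, 52]  (≈ [29.0000, 52.0000])

|AB| ∈ [33, 48]
|BC| ∈ {4}
|AC| ∈ [29, 52]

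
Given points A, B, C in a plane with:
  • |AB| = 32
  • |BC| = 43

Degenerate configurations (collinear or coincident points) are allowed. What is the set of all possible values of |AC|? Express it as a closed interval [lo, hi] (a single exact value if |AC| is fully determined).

|AC| ∈ [11, 75]  (≈ [11.0000, 75.0000])

|AB| ∈ {32}
|BC| ∈ {43}
|AC| ∈ [11, 75]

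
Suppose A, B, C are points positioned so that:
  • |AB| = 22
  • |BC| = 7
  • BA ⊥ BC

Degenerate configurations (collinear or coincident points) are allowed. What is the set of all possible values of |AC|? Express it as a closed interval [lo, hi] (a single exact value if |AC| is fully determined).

|AC| = √(533)  (≈ 23.0868)

|AB| ∈ {22}
|BC| ∈ {7}
|AC| ∈ {√(533)}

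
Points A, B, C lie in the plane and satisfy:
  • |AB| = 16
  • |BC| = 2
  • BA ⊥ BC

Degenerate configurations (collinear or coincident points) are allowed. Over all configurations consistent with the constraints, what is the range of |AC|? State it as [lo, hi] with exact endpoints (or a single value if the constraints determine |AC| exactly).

|AC| = 2·√(65)  (≈ 16.1245)

|AB| ∈ {16}
|BC| ∈ {2}
|AC| ∈ {2·√(65)}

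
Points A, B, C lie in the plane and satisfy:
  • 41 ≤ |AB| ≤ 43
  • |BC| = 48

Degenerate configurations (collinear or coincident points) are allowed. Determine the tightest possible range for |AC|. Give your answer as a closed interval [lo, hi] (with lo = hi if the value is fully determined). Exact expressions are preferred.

|AC| ∈ [5, 91]  (≈ [5.0000, 91.0000])

|AB| ∈ [41, 43]
|BC| ∈ {48}
|AC| ∈ [5, 91]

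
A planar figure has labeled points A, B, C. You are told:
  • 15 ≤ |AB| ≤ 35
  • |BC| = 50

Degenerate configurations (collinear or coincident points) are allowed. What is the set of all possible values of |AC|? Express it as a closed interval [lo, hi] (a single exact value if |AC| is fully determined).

|AB| ∈ [15, 35]
|BC| ∈ {50}
|AC| ∈ [15, 85]

|AC| ∈ [15, 85]  (≈ [15.0000, 85.0000])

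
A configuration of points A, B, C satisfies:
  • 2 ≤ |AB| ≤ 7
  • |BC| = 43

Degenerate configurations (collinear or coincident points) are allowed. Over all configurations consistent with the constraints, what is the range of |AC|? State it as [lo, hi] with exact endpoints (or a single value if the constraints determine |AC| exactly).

|AC| ∈ [36, 50]  (≈ [36.0000, 50.0000])

|AB| ∈ [2, 7]
|BC| ∈ {43}
|AC| ∈ [36, 50]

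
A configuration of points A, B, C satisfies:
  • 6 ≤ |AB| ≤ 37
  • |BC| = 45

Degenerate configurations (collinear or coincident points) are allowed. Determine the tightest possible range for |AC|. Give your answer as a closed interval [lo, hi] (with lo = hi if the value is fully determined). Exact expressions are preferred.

|AC| ∈ [8, 82]  (≈ [8.0000, 82.0000])

|AB| ∈ [6, 37]
|BC| ∈ {45}
|AC| ∈ [8, 82]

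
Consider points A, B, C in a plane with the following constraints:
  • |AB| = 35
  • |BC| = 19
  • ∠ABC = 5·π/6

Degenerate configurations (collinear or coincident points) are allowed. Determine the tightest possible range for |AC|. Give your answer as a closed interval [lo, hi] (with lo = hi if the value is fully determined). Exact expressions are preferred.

|AC| = √(665·√(3) + 1586)  (≈ 52.3241)

|AB| ∈ {35}
|BC| ∈ {19}
|AC| ∈ {√(665·√(3) + 1586)}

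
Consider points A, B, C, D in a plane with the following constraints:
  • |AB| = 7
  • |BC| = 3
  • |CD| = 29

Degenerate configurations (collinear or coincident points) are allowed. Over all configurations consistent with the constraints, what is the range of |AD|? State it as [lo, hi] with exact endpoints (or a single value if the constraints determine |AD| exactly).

|AB| ∈ {7}
|BC| ∈ {3}
|CD| ∈ {29}
|AC| ∈ [4, 10]
|BD| ∈ [26, 32]
|AD| ∈ [19, 39]

|AD| ∈ [19, 39]  (≈ [19.0000, 39.0000])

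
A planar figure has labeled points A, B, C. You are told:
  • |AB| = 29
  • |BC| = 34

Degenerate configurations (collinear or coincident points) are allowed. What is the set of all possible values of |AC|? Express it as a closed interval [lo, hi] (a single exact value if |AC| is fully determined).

|AB| ∈ {29}
|BC| ∈ {34}
|AC| ∈ [5, 63]

|AC| ∈ [5, 63]  (≈ [5.0000, 63.0000])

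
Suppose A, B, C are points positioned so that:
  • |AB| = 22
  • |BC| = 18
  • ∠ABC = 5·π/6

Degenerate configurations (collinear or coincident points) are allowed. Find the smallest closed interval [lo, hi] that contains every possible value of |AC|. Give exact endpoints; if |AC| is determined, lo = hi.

|AC| = 2·√(99·√(3) + 202)  (≈ 38.6509)

|AB| ∈ {22}
|BC| ∈ {18}
|AC| ∈ {2·√(99·√(3) + 202)}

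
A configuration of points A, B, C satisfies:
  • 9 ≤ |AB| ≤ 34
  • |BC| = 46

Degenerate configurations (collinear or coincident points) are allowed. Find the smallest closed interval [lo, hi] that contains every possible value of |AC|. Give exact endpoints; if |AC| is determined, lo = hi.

|AB| ∈ [9, 34]
|BC| ∈ {46}
|AC| ∈ [12, 80]

|AC| ∈ [12, 80]  (≈ [12.0000, 80.0000])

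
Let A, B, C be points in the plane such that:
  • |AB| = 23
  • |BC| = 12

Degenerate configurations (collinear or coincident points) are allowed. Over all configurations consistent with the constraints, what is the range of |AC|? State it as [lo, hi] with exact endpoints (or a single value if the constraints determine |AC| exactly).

|AB| ∈ {23}
|BC| ∈ {12}
|AC| ∈ [11, 35]

|AC| ∈ [11, 35]  (≈ [11.0000, 35.0000])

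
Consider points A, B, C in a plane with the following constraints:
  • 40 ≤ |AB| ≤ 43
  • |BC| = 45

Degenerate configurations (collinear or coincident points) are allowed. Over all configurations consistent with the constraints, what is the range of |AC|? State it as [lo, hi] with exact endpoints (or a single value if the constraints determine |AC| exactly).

|AB| ∈ [40, 43]
|BC| ∈ {45}
|AC| ∈ [2, 88]

|AC| ∈ [2, 88]  (≈ [2.0000, 88.0000])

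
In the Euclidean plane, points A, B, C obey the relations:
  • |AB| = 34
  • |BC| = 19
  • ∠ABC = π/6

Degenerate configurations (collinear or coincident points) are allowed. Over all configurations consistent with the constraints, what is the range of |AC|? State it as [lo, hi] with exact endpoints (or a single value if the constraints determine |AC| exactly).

|AC| = √(1517 - 646·√(3))  (≈ 19.9523)

|AB| ∈ {34}
|BC| ∈ {19}
|AC| ∈ {√(1517 - 646·√(3))}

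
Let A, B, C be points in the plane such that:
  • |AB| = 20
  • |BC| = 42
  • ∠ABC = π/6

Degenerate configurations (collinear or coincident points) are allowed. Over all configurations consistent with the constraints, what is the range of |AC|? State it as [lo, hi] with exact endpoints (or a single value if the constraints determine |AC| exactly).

|AB| ∈ {20}
|BC| ∈ {42}
|AC| ∈ {2·√(541 - 210·√(3))}

|AC| = 2·√(541 - 210·√(3))  (≈ 26.6285)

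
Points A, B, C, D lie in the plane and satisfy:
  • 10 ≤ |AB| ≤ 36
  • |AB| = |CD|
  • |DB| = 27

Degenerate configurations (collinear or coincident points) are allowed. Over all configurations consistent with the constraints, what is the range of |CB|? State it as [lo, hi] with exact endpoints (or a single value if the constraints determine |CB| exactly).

|CB| ∈ [0, 63]  (≈ [0.0000, 63.0000])

|AB| ∈ [10, 36]
|BD| ∈ {27}
|CD| ∈ [10, 36]
|AD| ∈ [0, 63]
|BC| ∈ [0, 63]
|AC| ∈ [0, 99]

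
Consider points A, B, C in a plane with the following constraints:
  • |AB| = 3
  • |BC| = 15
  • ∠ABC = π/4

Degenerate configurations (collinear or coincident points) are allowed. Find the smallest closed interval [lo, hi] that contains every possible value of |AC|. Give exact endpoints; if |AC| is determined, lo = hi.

|AC| = 3·√(26 - 5·√(2))  (≈ 13.0522)

|AB| ∈ {3}
|BC| ∈ {15}
|AC| ∈ {3·√(26 - 5·√(2))}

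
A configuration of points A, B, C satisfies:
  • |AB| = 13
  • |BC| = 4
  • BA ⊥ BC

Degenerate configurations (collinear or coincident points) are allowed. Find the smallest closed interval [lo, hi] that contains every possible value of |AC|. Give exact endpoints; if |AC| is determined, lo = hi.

|AB| ∈ {13}
|BC| ∈ {4}
|AC| ∈ {√(185)}

|AC| = √(185)  (≈ 13.6015)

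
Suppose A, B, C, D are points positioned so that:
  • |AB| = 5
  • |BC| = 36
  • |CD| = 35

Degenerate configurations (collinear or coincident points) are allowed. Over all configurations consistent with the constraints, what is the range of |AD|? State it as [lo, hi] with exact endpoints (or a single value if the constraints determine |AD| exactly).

|AD| ∈ [0, 76]  (≈ [0.0000, 76.0000])

|AB| ∈ {5}
|BC| ∈ {36}
|CD| ∈ {35}
|AC| ∈ [31, 41]
|BD| ∈ [1, 71]
|AD| ∈ [0, 76]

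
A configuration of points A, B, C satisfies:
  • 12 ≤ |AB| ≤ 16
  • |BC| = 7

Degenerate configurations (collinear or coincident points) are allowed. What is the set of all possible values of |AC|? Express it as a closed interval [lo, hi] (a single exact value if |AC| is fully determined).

|AB| ∈ [12, 16]
|BC| ∈ {7}
|AC| ∈ [5, 23]

|AC| ∈ [5, 23]  (≈ [5.0000, 23.0000])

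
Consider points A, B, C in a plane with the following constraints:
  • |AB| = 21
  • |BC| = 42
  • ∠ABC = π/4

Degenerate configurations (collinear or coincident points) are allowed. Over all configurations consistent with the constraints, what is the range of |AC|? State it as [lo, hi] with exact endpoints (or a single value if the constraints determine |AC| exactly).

|AB| ∈ {21}
|BC| ∈ {42}
|AC| ∈ {21·√(5 - 2·√(2))}

|AC| = 21·√(5 - 2·√(2))  (≈ 30.9461)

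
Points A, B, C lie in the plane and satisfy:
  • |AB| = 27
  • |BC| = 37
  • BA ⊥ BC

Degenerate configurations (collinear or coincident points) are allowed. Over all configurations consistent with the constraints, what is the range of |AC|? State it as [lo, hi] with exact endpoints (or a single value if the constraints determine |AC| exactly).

|AB| ∈ {27}
|BC| ∈ {37}
|AC| ∈ {√(2098)}

|AC| = √(2098)  (≈ 45.8039)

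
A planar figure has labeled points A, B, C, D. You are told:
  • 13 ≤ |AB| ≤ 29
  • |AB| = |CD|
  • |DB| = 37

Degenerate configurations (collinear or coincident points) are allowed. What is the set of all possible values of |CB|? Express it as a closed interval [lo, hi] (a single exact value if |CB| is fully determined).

|CB| ∈ [8, 66]  (≈ [8.0000, 66.0000])

|AB| ∈ [13, 29]
|BD| ∈ {37}
|CD| ∈ [13, 29]
|AD| ∈ [8, 66]
|BC| ∈ [8, 66]
|AC| ∈ [0, 95]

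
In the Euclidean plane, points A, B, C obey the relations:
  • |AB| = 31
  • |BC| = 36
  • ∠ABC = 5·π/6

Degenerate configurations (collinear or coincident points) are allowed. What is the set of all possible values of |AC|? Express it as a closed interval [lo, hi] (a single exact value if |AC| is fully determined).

|AB| ∈ {31}
|BC| ∈ {36}
|AC| ∈ {√(1116·√(3) + 2257)}

|AC| = √(1116·√(3) + 2257)  (≈ 64.7300)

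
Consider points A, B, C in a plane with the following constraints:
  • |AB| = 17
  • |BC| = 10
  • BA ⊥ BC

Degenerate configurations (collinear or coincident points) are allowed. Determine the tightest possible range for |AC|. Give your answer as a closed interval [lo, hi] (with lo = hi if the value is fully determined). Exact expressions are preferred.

|AC| = √(389)  (≈ 19.7231)

|AB| ∈ {17}
|BC| ∈ {10}
|AC| ∈ {√(389)}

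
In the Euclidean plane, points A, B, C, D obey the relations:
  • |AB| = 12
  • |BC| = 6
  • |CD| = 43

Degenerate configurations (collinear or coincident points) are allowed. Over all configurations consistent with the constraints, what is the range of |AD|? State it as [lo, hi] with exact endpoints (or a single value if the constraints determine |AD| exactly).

|AB| ∈ {12}
|BC| ∈ {6}
|CD| ∈ {43}
|AC| ∈ [6, 18]
|BD| ∈ [37, 49]
|AD| ∈ [25, 61]

|AD| ∈ [25, 61]  (≈ [25.0000, 61.0000])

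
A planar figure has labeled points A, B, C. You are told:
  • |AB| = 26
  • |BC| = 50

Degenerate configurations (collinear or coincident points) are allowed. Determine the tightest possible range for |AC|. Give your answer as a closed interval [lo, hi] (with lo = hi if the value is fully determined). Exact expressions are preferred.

|AC| ∈ [24, 76]  (≈ [24.0000, 76.0000])

|AB| ∈ {26}
|BC| ∈ {50}
|AC| ∈ [24, 76]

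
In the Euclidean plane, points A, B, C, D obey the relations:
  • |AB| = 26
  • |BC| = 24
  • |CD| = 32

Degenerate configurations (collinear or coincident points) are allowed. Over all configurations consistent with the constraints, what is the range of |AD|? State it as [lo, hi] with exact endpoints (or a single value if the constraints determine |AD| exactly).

|AB| ∈ {26}
|BC| ∈ {24}
|CD| ∈ {32}
|AC| ∈ [2, 50]
|BD| ∈ [8, 56]
|AD| ∈ [0, 82]

|AD| ∈ [0, 82]  (≈ [0.0000, 82.0000])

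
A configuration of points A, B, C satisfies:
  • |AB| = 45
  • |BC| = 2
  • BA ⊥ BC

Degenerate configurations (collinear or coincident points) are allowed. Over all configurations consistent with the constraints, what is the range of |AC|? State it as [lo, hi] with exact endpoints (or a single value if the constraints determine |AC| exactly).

|AC| = √(2029)  (≈ 45.0444)

|AB| ∈ {45}
|BC| ∈ {2}
|AC| ∈ {√(2029)}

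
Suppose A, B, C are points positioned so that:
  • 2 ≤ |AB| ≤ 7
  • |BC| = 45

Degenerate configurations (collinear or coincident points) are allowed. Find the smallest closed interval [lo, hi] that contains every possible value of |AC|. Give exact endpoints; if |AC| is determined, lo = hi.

|AC| ∈ [38, 52]  (≈ [38.0000, 52.0000])

|AB| ∈ [2, 7]
|BC| ∈ {45}
|AC| ∈ [38, 52]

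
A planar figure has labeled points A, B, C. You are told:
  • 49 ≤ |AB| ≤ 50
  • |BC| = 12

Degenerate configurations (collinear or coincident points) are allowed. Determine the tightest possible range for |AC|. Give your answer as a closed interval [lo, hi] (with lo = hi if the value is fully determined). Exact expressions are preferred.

|AC| ∈ [37, 62]  (≈ [37.0000, 62.0000])

|AB| ∈ [49, 50]
|BC| ∈ {12}
|AC| ∈ [37, 62]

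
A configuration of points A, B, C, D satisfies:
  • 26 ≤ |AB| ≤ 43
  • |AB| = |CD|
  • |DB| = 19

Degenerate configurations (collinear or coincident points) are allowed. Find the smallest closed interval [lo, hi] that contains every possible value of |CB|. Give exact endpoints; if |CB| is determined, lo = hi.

|CB| ∈ [7, 62]  (≈ [7.0000, 62.0000])

|AB| ∈ [26, 43]
|BD| ∈ {19}
|CD| ∈ [26, 43]
|AD| ∈ [7, 62]
|BC| ∈ [7, 62]
|AC| ∈ [0, 105]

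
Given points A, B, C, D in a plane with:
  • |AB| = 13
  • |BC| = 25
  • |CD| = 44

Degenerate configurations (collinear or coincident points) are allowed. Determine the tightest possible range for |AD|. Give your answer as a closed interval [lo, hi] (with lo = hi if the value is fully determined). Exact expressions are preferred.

|AB| ∈ {13}
|BC| ∈ {25}
|CD| ∈ {44}
|AC| ∈ [12, 38]
|BD| ∈ [19, 69]
|AD| ∈ [6, 82]

|AD| ∈ [6, 82]  (≈ [6.0000, 82.0000])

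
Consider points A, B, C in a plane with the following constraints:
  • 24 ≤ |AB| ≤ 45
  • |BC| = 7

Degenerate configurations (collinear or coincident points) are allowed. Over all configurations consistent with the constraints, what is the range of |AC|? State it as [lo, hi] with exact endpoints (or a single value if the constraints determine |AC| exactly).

|AB| ∈ [24, 45]
|BC| ∈ {7}
|AC| ∈ [17, 52]

|AC| ∈ [17, 52]  (≈ [17.0000, 52.0000])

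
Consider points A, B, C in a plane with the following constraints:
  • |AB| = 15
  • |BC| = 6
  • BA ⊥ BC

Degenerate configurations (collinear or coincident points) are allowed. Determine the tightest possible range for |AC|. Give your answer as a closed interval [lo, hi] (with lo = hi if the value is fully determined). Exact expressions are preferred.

|AB| ∈ {15}
|BC| ∈ {6}
|AC| ∈ {3·√(29)}

|AC| = 3·√(29)  (≈ 16.1555)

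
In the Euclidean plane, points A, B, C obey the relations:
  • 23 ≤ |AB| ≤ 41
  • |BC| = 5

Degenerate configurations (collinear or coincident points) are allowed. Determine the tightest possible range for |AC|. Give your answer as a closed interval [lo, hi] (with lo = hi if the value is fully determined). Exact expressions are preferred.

|AB| ∈ [23, 41]
|BC| ∈ {5}
|AC| ∈ [18, 46]

|AC| ∈ [18, 46]  (≈ [18.0000, 46.0000])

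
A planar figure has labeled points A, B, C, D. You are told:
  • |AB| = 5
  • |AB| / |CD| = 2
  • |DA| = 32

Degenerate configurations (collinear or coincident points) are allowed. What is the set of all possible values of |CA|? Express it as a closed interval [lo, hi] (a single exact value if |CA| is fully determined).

|CA| ∈ [59/2, 69/2]  (≈ [29.5000, 34.5000])

|AB| ∈ {5}
|AD| ∈ {32}
|CD| ∈ {5/2}
|BD| ∈ [27, 37]
|AC| ∈ [59/2, 69/2]
|BC| ∈ [49/2, 79/2]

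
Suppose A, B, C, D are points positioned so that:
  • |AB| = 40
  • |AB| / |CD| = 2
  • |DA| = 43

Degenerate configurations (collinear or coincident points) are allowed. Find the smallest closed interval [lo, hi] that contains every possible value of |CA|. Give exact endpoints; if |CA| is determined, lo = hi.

|AB| ∈ {40}
|AD| ∈ {43}
|CD| ∈ {20}
|BD| ∈ [3, 83]
|AC| ∈ [23, 63]
|BC| ∈ [0, 103]

|CA| ∈ [23, 63]  (≈ [23.0000, 63.0000])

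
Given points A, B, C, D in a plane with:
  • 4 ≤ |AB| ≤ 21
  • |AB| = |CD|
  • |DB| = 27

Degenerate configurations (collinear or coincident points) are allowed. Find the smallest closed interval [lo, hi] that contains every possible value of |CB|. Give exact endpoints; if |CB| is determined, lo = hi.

|AB| ∈ [4, 21]
|BD| ∈ {27}
|CD| ∈ [4, 21]
|AD| ∈ [6, 48]
|BC| ∈ [6, 48]
|AC| ∈ [0, 69]

|CB| ∈ [6, 48]  (≈ [6.0000, 48.0000])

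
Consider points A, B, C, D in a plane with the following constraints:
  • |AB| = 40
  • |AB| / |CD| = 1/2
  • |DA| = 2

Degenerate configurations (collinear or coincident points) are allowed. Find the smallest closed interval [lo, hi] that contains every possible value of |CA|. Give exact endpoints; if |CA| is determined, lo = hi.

|AB| ∈ {40}
|AD| ∈ {2}
|CD| ∈ {80}
|BD| ∈ [38, 42]
|AC| ∈ [78, 82]
|BC| ∈ [38, 122]

|CA| ∈ [78, 82]  (≈ [78.0000, 82.0000])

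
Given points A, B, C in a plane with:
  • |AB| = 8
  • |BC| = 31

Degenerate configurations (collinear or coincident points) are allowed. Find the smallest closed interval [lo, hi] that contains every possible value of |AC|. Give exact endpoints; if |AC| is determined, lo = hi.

|AB| ∈ {8}
|BC| ∈ {31}
|AC| ∈ [23, 39]

|AC| ∈ [23, 39]  (≈ [23.0000, 39.0000])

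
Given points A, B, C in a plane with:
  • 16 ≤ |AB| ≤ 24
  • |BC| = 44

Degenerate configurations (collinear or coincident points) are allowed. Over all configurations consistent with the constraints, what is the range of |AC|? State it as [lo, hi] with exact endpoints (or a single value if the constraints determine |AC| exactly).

|AB| ∈ [16, 24]
|BC| ∈ {44}
|AC| ∈ [20, 68]

|AC| ∈ [20, 68]  (≈ [20.0000, 68.0000])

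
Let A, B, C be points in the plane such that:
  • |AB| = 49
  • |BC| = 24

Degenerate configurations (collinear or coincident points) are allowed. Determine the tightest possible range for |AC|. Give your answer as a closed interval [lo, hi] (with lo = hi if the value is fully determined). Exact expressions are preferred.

|AC| ∈ [25, 73]  (≈ [25.0000, 73.0000])

|AB| ∈ {49}
|BC| ∈ {24}
|AC| ∈ [25, 73]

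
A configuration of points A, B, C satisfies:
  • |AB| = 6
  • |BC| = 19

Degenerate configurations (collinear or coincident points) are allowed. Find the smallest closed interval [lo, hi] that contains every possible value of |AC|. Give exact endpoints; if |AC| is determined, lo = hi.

|AB| ∈ {6}
|BC| ∈ {19}
|AC| ∈ [13, 25]

|AC| ∈ [13, 25]  (≈ [13.0000, 25.0000])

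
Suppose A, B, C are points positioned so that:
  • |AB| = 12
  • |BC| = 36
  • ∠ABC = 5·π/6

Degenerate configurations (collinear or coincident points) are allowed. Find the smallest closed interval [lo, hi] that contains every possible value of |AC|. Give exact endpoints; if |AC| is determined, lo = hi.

|AC| = 12·√(3·√(3) + 10)  (≈ 46.7787)

|AB| ∈ {12}
|BC| ∈ {36}
|AC| ∈ {12·√(3·√(3) + 10)}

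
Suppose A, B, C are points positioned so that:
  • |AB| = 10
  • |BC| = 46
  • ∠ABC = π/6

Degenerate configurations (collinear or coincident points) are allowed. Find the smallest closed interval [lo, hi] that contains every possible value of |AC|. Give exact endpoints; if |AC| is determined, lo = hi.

|AC| = 2·√(554 - 115·√(3))  (≈ 37.6730)

|AB| ∈ {10}
|BC| ∈ {46}
|AC| ∈ {2·√(554 - 115·√(3))}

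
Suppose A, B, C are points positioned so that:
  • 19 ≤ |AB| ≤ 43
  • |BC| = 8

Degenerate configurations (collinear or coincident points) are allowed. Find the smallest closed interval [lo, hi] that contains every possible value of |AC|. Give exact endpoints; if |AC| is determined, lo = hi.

|AB| ∈ [19, 43]
|BC| ∈ {8}
|AC| ∈ [11, 51]

|AC| ∈ [11, 51]  (≈ [11.0000, 51.0000])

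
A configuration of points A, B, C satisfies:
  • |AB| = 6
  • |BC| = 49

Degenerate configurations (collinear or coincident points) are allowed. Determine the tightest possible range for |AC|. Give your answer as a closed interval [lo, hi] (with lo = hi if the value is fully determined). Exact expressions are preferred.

|AC| ∈ [43, 55]  (≈ [43.0000, 55.0000])

|AB| ∈ {6}
|BC| ∈ {49}
|AC| ∈ [43, 55]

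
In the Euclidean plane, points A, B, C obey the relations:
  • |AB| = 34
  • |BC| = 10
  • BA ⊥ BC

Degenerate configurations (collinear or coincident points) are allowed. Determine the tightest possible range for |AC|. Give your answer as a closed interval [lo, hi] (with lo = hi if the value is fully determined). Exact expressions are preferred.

|AB| ∈ {34}
|BC| ∈ {10}
|AC| ∈ {2·√(314)}

|AC| = 2·√(314)  (≈ 35.4401)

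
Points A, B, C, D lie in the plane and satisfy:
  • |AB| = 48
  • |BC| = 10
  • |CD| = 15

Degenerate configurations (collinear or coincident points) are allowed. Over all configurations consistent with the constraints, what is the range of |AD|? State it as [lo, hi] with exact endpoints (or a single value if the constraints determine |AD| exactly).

|AD| ∈ [23, 73]  (≈ [23.0000, 73.0000])

|AB| ∈ {48}
|BC| ∈ {10}
|CD| ∈ {15}
|AC| ∈ [38, 58]
|BD| ∈ [5, 25]
|AD| ∈ [23, 73]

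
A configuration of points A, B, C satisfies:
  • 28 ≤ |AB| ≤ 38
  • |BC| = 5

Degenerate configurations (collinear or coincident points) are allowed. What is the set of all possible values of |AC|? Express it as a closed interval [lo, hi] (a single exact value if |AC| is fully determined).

|AC| ∈ [23, 43]  (≈ [23.0000, 43.0000])

|AB| ∈ [28, 38]
|BC| ∈ {5}
|AC| ∈ [23, 43]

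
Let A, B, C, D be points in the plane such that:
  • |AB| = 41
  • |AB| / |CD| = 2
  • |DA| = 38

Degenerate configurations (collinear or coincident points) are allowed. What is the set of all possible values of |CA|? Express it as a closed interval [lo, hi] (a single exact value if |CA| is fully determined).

|CA| ∈ [35/2, 117/2]  (≈ [17.5000, 58.5000])

|AB| ∈ {41}
|AD| ∈ {38}
|CD| ∈ {41/2}
|BD| ∈ [3, 79]
|AC| ∈ [35/2, 117/2]
|BC| ∈ [0, 199/2]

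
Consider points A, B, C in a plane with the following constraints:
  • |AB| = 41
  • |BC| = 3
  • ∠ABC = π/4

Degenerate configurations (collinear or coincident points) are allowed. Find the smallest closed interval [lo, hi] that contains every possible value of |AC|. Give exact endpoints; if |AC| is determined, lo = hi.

|AC| = √(1690 - 123·√(2))  (≈ 38.9365)

|AB| ∈ {41}
|BC| ∈ {3}
|AC| ∈ {√(1690 - 123·√(2))}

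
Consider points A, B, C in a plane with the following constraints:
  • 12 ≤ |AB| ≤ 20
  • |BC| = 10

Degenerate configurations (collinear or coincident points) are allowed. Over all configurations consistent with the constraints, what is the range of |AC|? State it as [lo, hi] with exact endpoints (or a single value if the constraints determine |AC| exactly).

|AB| ∈ [12, 20]
|BC| ∈ {10}
|AC| ∈ [2, 30]

|AC| ∈ [2, 30]  (≈ [2.0000, 30.0000])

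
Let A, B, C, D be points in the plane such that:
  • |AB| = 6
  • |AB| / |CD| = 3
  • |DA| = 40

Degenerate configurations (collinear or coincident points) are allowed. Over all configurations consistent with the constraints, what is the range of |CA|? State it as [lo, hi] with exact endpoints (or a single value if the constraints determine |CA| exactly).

|AB| ∈ {6}
|AD| ∈ {40}
|CD| ∈ {2}
|BD| ∈ [34, 46]
|AC| ∈ [38, 42]
|BC| ∈ [32, 48]

|CA| ∈ [38, 42]  (≈ [38.0000, 42.0000])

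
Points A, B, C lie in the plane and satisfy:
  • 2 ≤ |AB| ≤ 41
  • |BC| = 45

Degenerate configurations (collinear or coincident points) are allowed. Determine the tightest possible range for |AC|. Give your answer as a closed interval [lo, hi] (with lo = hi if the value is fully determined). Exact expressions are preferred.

|AC| ∈ [4, 86]  (≈ [4.0000, 86.0000])

|AB| ∈ [2, 41]
|BC| ∈ {45}
|AC| ∈ [4, 86]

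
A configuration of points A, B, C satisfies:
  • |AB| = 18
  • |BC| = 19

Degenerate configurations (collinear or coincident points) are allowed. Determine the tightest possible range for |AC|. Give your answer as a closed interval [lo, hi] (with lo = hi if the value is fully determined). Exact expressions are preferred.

|AC| ∈ [1, 37]  (≈ [1.0000, 37.0000])

|AB| ∈ {18}
|BC| ∈ {19}
|AC| ∈ [1, 37]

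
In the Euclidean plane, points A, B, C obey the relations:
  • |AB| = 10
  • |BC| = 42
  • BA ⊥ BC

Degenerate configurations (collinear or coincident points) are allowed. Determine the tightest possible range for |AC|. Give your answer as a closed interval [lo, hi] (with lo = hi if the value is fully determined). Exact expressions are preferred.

|AC| = 2·√(466)  (≈ 43.1741)

|AB| ∈ {10}
|BC| ∈ {42}
|AC| ∈ {2·√(466)}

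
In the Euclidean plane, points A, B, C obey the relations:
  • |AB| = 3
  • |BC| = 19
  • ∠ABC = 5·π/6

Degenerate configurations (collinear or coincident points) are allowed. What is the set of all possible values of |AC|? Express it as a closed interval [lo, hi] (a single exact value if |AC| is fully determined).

|AB| ∈ {3}
|BC| ∈ {19}
|AC| ∈ {√(57·√(3) + 370)}

|AC| = √(57·√(3) + 370)  (≈ 21.6501)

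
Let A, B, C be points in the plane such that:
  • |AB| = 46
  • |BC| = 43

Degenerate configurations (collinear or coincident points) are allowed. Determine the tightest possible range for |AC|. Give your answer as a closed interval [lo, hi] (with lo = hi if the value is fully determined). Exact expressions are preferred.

|AC| ∈ [3, 89]  (≈ [3.0000, 89.0000])

|AB| ∈ {46}
|BC| ∈ {43}
|AC| ∈ [3, 89]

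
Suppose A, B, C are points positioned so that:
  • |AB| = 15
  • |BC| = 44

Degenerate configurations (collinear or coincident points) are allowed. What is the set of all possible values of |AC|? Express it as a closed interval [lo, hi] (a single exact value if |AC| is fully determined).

|AB| ∈ {15}
|BC| ∈ {44}
|AC| ∈ [29, 59]

|AC| ∈ [29, 59]  (≈ [29.0000, 59.0000])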